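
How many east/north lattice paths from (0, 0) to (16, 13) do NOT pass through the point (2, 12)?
Number of paths = 67862550

Total paths from (0, 0) to (16, 13): C(29, 16) = 67863915. Paths through (2, 12): (paths (0, 0) → (2, 12)) × (paths (2, 12) → (16, 13)) = C(14, 2) · C(15, 14) = 91 · 15 = 1365. Avoidance count = 67863915 − 1365 = 67862550.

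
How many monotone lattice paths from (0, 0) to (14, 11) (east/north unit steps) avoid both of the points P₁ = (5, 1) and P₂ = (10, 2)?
Number of paths = 3881682

Inclusion–exclusion. Total paths: C(25, 14) = 4457400. Through P₁: C(6, 5)·C(19, 9) = 554268. Through P₂: C(12, 10)·C(13, 4) = 47190. Since P₁ is strictly southwest of P₂, a monotone path through both must visit P₁ then P₂; paths through both = C(6, 5)·C(6, 5)·C(13, 4) = 25740. Avoid both = 4457400 − 554268 − 47190 + 25740 = 3881682.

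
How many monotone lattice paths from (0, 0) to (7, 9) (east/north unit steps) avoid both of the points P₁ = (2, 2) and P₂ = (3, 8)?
Number of paths = 6073

Inclusion–exclusion. Total paths: C(16, 7) = 11440. Through P₁: C(4, 2)·C(12, 5) = 4752. Through P₂: C(11, 3)·C(5, 4) = 825. Since P₁ is strictly southwest of P₂, a monotone path through both must visit P₁ then P₂; paths through both = C(4, 2)·C(7, 1)·C(5, 4) = 210. Avoid both = 11440 − 4752 − 825 + 210 = 6073.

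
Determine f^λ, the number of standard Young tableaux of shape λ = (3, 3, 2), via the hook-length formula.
# SYT of shape (3, 3, 2) = 42

Hook-length formula: f^λ = n! / Π hook(c), product over all cells c of the Young diagram. For λ = (3, 3, 2), n = 8 boxes. Hook lengths by row (left-to-right, top-to-bottom): [5, 4, 2]; [4, 3, 1]; [2, 1]. Product of hooks = 960. So f^λ = 8! / 960 = 40320 / 960 = 42.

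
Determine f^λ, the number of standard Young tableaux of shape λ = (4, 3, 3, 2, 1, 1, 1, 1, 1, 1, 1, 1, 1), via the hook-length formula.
# SYT of shape (4, 3, 3, 2, 1, 1, 1, 1, 1, 1, 1, 1, 1) = 7630875

Hook-length formula: f^λ = n! / Π hook(c), product over all cells c of the Young diagram. For λ = (4, 3, 3, 2, 1, 1, 1, 1, 1, 1, 1, 1, 1), n = 21 boxes. Hook lengths by row (left-to-right, top-to-bottom): [16, 6, 4, 1]; [14, 4, 2]; [13, 3, 1]; [11, 1]; [9]; [8]; [7]; [6]; [5]; [4]; [3]; [2]; [1]. Product of hooks = 6695292764160. So f^λ = 21! / 6695292764160 = 51090942171709440000 / 6695292764160 = 7630875.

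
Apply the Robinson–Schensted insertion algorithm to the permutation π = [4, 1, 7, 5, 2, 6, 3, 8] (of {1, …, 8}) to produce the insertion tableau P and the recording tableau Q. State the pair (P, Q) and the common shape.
P = [1, 2, 3, 8] / [4, 5, 6] / [7];  Q = [1, 3, 6, 8] / [2, 4, 7] / [5];  common shape = (4, 3, 1)

Row-insert the values π_1, π_2, … into P one at a time, bumping the leftmost entry strictly greater than the inserted value down to the next row. The recording tableau Q records, in position (i, j), the step at which that cell was added to P.
  Insert 4 (step 1): P = [4];  Q = [1]
  Insert 1 (step 2): P = [1] / [4];  Q = [1] / [2]
  Insert 7 (step 3): P = [1, 7] / [4];  Q = [1, 3] / [2]
  Insert 5 (step 4): P = [1, 5] / [4, 7];  Q = [1, 3] / [2, 4]
  Insert 2 (step 5): P = [1, 2] / [4, 5] / [7];  Q = [1, 3] / [2, 4] / [5]
  Insert 6 (step 6): P = [1, 2, 6] / [4, 5] / [7];  Q = [1, 3, 6] / [2, 4] / [5]
  Insert 3 (step 7): P = [1, 2, 3] / [4, 5, 6] / [7];  Q = [1, 3, 6] / [2, 4, 7] / [5]
  Insert 8 (step 8): P = [1, 2, 3, 8] / [4, 5, 6] / [7];  Q = [1, 3, 6, 8] / [2, 4, 7] / [5]
Final shape: (4, 3, 1).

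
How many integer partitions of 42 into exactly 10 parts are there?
p(42, 10 parts) = 5013

Partitions of n into exactly k parts are in bijection with partitions of n − k into at most k parts (subtract 1 from each part). So p(42, exactly 10) = p(32, parts ≤ 10). Computing via the recurrence p(m, j) = p(m, j−1) + p(m−j, j) gives 5013.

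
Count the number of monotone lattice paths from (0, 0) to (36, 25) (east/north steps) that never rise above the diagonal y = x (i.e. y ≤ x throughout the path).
Number of paths = 28530105553459692

By the reflection principle (André's argument), the number of monotone paths to (36, 25) with n ≤ m that never go above y = x is C(61, 36) − C(61, 37) = 87967825456500717 − 59437719903041025 = 28530105553459692.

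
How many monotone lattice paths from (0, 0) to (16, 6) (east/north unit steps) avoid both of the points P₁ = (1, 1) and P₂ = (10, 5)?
Number of paths = 32594

Inclusion–exclusion. Total paths: C(22, 16) = 74613. Through P₁: C(2, 1)·C(20, 15) = 31008. Through P₂: C(15, 10)·C(7, 6) = 21021. Since P₁ is strictly southwest of P₂, a monotone path through both must visit P₁ then P₂; paths through both = C(2, 1)·C(13, 9)·C(7, 6) = 10010. Avoid both = 74613 − 31008 − 21021 + 10010 = 32594.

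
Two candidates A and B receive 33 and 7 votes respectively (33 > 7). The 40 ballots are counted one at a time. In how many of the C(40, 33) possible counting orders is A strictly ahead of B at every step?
Strict-lead orderings = 12118314

Total orderings of the 40 votes with 33 for A: C(40, 33) = 18643560. By the Bertrand ballot formula (Cycle Lemma / reflection principle), the number of orderings in which A is strictly ahead of B throughout is (p − q)/(p + q) · C(p + q, p) = (33 − 7)/(33 + 7) · 18643560 = 12118314.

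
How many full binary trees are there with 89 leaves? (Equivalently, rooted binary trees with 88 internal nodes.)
C_88 = 64633260585762914370496637486146181462681535261000

These full binary trees are counted by the Catalan number C_n = (1/(n + 1)) · C(2n, n). For n = 88: C_88 = (1/89) · C(176, 88) = 5752360192132899378974200736267010150178656638229000/89 = 64633260585762914370496637486146181462681535261000.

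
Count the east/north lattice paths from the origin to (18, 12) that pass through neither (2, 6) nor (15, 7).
Number of paths = 74875549

Inclusion–exclusion. Total paths: C(30, 18) = 86493225. Through P₁: C(8, 2)·C(22, 16) = 2089164. Through P₂: C(22, 15)·C(8, 3) = 9550464. Since P₁ is strictly southwest of P₂, a monotone path through both must visit P₁ then P₂; paths through both = C(8, 2)·C(14, 13)·C(8, 3) = 21952. Avoid both = 86493225 − 2089164 − 9550464 + 21952 = 74875549.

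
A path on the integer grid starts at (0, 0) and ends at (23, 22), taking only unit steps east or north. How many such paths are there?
Number of paths = 4116715363800

A monotone lattice path from (0, 0) to (23, 22) consists of 23 east steps and 22 north steps in some order, so it is determined by which 23 of the 45 steps are east. The count is C(45, 23) = 4116715363800.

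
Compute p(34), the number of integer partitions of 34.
p(34) = 12310

Compute p(n) via the recurrence p(n, m) = p(n, m−1) + p(n−m, m), where p(n, m) counts partitions of n with all parts ≤ m and p(n) = p(n, n). The base cases are p(0, m) = 1 and p(n, 0) = 0 for n > 0. Filling the table yields p(34) = 12310. (Euler's pentagonal recurrence is an alternative.)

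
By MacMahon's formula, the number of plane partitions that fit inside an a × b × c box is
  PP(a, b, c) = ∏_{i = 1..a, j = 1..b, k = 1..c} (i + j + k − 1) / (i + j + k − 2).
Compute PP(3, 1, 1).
PP(3, 1, 1) = 4

Evaluate the triple product over i = 1..3, j = 1..1, k = 1..1. The factors are (2/1) · (3/2) · (4/3). The numerators and denominators telescope so the product is an integer; carrying out the multiplication exactly gives PP(3, 1, 1) = 4.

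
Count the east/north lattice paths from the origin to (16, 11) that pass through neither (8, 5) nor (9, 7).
Number of paths = 6671964

Inclusion–exclusion. Total paths: C(27, 16) = 13037895. Through P₁: C(13, 8)·C(14, 8) = 3864861. Through P₂: C(16, 9)·C(11, 7) = 3775200. Since P₁ is strictly southwest of P₂, a monotone path through both must visit P₁ then P₂; paths through both = C(13, 8)·C(3, 1)·C(11, 7) = 1274130. Avoid both = 13037895 − 3864861 − 3775200 + 1274130 = 6671964.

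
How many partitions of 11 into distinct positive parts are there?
q(11) = 12

List partitions of 11 into distinct parts: 11, 10+1, 9+2, 8+3, 8+2+1, 7+4, 7+3+1, 6+5, 6+4+1, 6+3+2, 5+4+2, 5+3+2+1. There are q(11) = 12. (Euler: this equals the number of odd-part partitions of 11.)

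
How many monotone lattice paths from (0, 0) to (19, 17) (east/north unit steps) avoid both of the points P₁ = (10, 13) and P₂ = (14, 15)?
Number of paths = 6511136240

Inclusion–exclusion. Total paths: C(36, 19) = 8597496600. Through P₁: C(23, 10)·C(13, 9) = 818007190. Through P₂: C(29, 14)·C(7, 5) = 1628733960. Since P₁ is strictly southwest of P₂, a monotone path through both must visit P₁ then P₂; paths through both = C(23, 10)·C(6, 4)·C(7, 5) = 360380790. Avoid both = 8597496600 − 818007190 − 1628733960 + 360380790 = 6511136240.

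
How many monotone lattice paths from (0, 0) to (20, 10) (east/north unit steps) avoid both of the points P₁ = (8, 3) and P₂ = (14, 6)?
Number of paths = 16501995

Inclusion–exclusion. Total paths: C(30, 20) = 30045015. Through P₁: C(11, 8)·C(19, 12) = 8314020. Through P₂: C(20, 14)·C(10, 6) = 8139600. Since P₁ is strictly southwest of P₂, a monotone path through both must visit P₁ then P₂; paths through both = C(11, 8)·C(9, 6)·C(10, 6) = 2910600. Avoid both = 30045015 − 8314020 − 8139600 + 2910600 = 16501995.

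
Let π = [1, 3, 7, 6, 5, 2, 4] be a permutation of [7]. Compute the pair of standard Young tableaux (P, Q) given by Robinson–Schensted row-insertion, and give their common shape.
P = [1, 2, 4] / [3, 5] / [6] / [7];  Q = [1, 2, 3] / [4, 7] / [5] / [6];  common shape = (3, 2, 1, 1)

Row-insert the values π_1, π_2, … into P one at a time, bumping the leftmost entry strictly greater than the inserted value down to the next row. The recording tableau Q records, in position (i, j), the step at which that cell was added to P.
  Insert 1 (step 1): P = [1];  Q = [1]
  Insert 3 (step 2): P = [1, 3];  Q = [1, 2]
  Insert 7 (step 3): P = [1, 3, 7];  Q = [1, 2, 3]
  Insert 6 (step 4): P = [1, 3, 6] / [7];  Q = [1, 2, 3] / [4]
  Insert 5 (step 5): P = [1, 3, 5] / [6] / [7];  Q = [1, 2, 3] / [4] / [5]
  Insert 2 (step 6): P = [1, 2, 5] / [3] / [6] / [7];  Q = [1, 2, 3] / [4] / [5] / [6]
  Insert 4 (step 7): P = [1, 2, 4] / [3, 5] / [6] / [7];  Q = [1, 2, 3] / [4, 7] / [5] / [6]
Final shape: (3, 2, 1, 1).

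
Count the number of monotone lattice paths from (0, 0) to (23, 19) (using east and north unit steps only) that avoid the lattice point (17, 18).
Number of paths = 415012337250

Total paths from (0, 0) to (23, 19): C(42, 23) = 446775310800. Paths through (17, 18): (paths (0, 0) → (17, 18)) × (paths (17, 18) → (23, 19)) = C(35, 17) · C(7, 6) = 4537567650 · 7 = 31762973550. Avoidance count = 446775310800 − 31762973550 = 415012337250.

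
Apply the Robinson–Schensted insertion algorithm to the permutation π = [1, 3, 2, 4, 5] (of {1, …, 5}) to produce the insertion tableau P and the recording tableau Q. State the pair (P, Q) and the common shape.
P = [1, 2, 4, 5] / [3];  Q = [1, 2, 4, 5] / [3];  common shape = (4, 1)

Row-insert the values π_1, π_2, … into P one at a time, bumping the leftmost entry strictly greater than the inserted value down to the next row. The recording tableau Q records, in position (i, j), the step at which that cell was added to P.
  Insert 1 (step 1): P = [1];  Q = [1]
  Insert 3 (step 2): P = [1, 3];  Q = [1, 2]
  Insert 2 (step 3): P = [1, 2] / [3];  Q = [1, 2] / [3]
  Insert 4 (step 4): P = [1, 2, 4] / [3];  Q = [1, 2, 4] / [3]
  Insert 5 (step 5): P = [1, 2, 4, 5] / [3];  Q = [1, 2, 4, 5] / [3]
Final shape: (4, 1).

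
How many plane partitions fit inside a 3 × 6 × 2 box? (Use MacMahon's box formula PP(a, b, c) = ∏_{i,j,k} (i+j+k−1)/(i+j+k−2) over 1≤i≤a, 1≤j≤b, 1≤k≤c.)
PP(3, 6, 2) = 2520

Evaluate the triple product over i = 1..3, j = 1..6, k = 1..2. The factors are (2/1) · (3/2) · (3/2) · (4/3) · (4/3) · (5/4) · (5/4) · (6/5) · … (36 factors total). The numerators and denominators telescope so the product is an integer; carrying out the multiplication exactly gives PP(3, 6, 2) = 2520.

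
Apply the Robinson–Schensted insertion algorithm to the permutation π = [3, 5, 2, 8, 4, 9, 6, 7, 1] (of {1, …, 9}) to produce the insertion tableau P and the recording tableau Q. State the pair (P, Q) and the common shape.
P = [1, 4, 6, 7] / [2, 5, 8, 9] / [3];  Q = [1, 2, 4, 6] / [3, 5, 7, 8] / [9];  common shape = (4, 4, 1)

Row-insert the values π_1, π_2, … into P one at a time, bumping the leftmost entry strictly greater than the inserted value down to the next row. The recording tableau Q records, in position (i, j), the step at which that cell was added to P.
  Insert 3 (step 1): P = [3];  Q = [1]
  Insert 5 (step 2): P = [3, 5];  Q = [1, 2]
  Insert 2 (step 3): P = [2, 5] / [3];  Q = [1, 2] / [3]
  Insert 8 (step 4): P = [2, 5, 8] / [3];  Q = [1, 2, 4] / [3]
  Insert 4 (step 5): P = [2, 4, 8] / [3, 5];  Q = [1, 2, 4] / [3, 5]
  Insert 9 (step 6): P = [2, 4, 8, 9] / [3, 5];  Q = [1, 2, 4, 6] / [3, 5]
  Insert 6 (step 7): P = [2, 4, 6, 9] / [3, 5, 8];  Q = [1, 2, 4, 6] / [3, 5, 7]
  Insert 7 (step 8): P = [2, 4, 6, 7] / [3, 5, 8, 9];  Q = [1, 2, 4, 6] / [3, 5, 7, 8]
  Insert 1 (step 9): P = [1, 4, 6, 7] / [2, 5, 8, 9] / [3];  Q = [1, 2, 4, 6] / [3, 5, 7, 8] / [9]
Final shape: (4, 4, 1).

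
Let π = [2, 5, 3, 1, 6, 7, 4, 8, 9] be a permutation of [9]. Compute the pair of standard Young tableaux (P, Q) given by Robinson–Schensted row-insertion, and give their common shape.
P = [1, 3, 4, 7, 8, 9] / [2, 6] / [5];  Q = [1, 2, 5, 6, 8, 9] / [3, 7] / [4];  common shape = (6, 2, 1)

Row-insert the values π_1, π_2, … into P one at a time, bumping the leftmost entry strictly greater than the inserted value down to the next row. The recording tableau Q records, in position (i, j), the step at which that cell was added to P.
  Insert 2 (step 1): P = [2];  Q = [1]
  Insert 5 (step 2): P = [2, 5];  Q = [1, 2]
  Insert 3 (step 3): P = [2, 3] / [5];  Q = [1, 2] / [3]
  Insert 1 (step 4): P = [1, 3] / [2] / [5];  Q = [1, 2] / [3] / [4]
  Insert 6 (step 5): P = [1, 3, 6] / [2] / [5];  Q = [1, 2, 5] / [3] / [4]
  Insert 7 (step 6): P = [1, 3, 6, 7] / [2] / [5];  Q = [1, 2, 5, 6] / [3] / [4]
  Insert 4 (step 7): P = [1, 3, 4, 7] / [2, 6] / [5];  Q = [1, 2, 5, 6] / [3, 7] / [4]
  Insert 8 (step 8): P = [1, 3, 4, 7, 8] / [2, 6] / [5];  Q = [1, 2, 5, 6, 8] / [3, 7] / [4]
  Insert 9 (step 9): P = [1, 3, 4, 7, 8, 9] / [2, 6] / [5];  Q = [1, 2, 5, 6, 8, 9] / [3, 7] / [4]
Final shape: (6, 2, 1).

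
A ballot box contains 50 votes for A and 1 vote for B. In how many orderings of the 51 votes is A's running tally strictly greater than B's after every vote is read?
Strict-lead orderings = 49

Total orderings of the 51 votes with 50 for A: C(51, 50) = 51. By the Bertrand ballot formula (Cycle Lemma / reflection principle), the number of orderings in which A is strictly ahead of B throughout is (p − q)/(p + q) · C(p + q, p) = (50 − 1)/(50 + 1) · 51 = 49.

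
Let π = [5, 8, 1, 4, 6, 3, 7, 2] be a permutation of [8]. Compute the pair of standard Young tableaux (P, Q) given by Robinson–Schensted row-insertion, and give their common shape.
P = [1, 2, 6, 7] / [3, 8] / [4] / [5];  Q = [1, 2, 5, 7] / [3, 4] / [6] / [8];  common shape = (4, 2, 1, 1)

Row-insert the values π_1, π_2, … into P one at a time, bumping the leftmost entry strictly greater than the inserted value down to the next row. The recording tableau Q records, in position (i, j), the step at which that cell was added to P.
  Insert 5 (step 1): P = [5];  Q = [1]
  Insert 8 (step 2): P = [5, 8];  Q = [1, 2]
  Insert 1 (step 3): P = [1, 8] / [5];  Q = [1, 2] / [3]
  Insert 4 (step 4): P = [1, 4] / [5, 8];  Q = [1, 2] / [3, 4]
  Insert 6 (step 5): P = [1, 4, 6] / [5, 8];  Q = [1, 2, 5] / [3, 4]
  Insert 3 (step 6): P = [1, 3, 6] / [4, 8] / [5];  Q = [1, 2, 5] / [3, 4] / [6]
  Insert 7 (step 7): P = [1, 3, 6, 7] / [4, 8] / [5];  Q = [1, 2, 5, 7] / [3, 4] / [6]
  Insert 2 (step 8): P = [1, 2, 6, 7] / [3, 8] / [4] / [5];  Q = [1, 2, 5, 7] / [3, 4] / [6] / [8]
Final shape: (4, 2, 1, 1).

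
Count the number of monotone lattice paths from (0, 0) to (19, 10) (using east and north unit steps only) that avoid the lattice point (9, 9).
Number of paths = 19495190

Total paths from (0, 0) to (19, 10): C(29, 19) = 20030010. Paths through (9, 9): (paths (0, 0) → (9, 9)) × (paths (9, 9) → (19, 10)) = C(18, 9) · C(11, 10) = 48620 · 11 = 534820. Avoidance count = 20030010 − 534820 = 19495190.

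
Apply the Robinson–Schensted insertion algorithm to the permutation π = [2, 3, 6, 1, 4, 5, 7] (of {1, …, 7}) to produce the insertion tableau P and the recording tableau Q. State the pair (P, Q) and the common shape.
P = [1, 3, 4, 5, 7] / [2, 6];  Q = [1, 2, 3, 6, 7] / [4, 5];  common shape = (5, 2)

Row-insert the values π_1, π_2, … into P one at a time, bumping the leftmost entry strictly greater than the inserted value down to the next row. The recording tableau Q records, in position (i, j), the step at which that cell was added to P.
  Insert 2 (step 1): P = [2];  Q = [1]
  Insert 3 (step 2): P = [2, 3];  Q = [1, 2]
  Insert 6 (step 3): P = [2, 3, 6];  Q = [1, 2, 3]
  Insert 1 (step 4): P = [1, 3, 6] / [2];  Q = [1, 2, 3] / [4]
  Insert 4 (step 5): P = [1, 3, 4] / [2, 6];  Q = [1, 2, 3] / [4, 5]
  Insert 5 (step 6): P = [1, 3, 4, 5] / [2, 6];  Q = [1, 2, 3, 6] / [4, 5]
  Insert 7 (step 7): P = [1, 3, 4, 5, 7] / [2, 6];  Q = [1, 2, 3, 6, 7] / [4, 5]
Final shape: (5, 2).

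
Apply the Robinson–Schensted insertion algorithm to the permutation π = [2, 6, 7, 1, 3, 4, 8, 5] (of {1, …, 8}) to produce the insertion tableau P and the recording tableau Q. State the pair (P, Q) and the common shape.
P = [1, 3, 4, 5] / [2, 6, 7, 8];  Q = [1, 2, 3, 7] / [4, 5, 6, 8];  common shape = (4, 4)

Row-insert the values π_1, π_2, … into P one at a time, bumping the leftmost entry strictly greater than the inserted value down to the next row. The recording tableau Q records, in position (i, j), the step at which that cell was added to P.
  Insert 2 (step 1): P = [2];  Q = [1]
  Insert 6 (step 2): P = [2, 6];  Q = [1, 2]
  Insert 7 (step 3): P = [2, 6, 7];  Q = [1, 2, 3]
  Insert 1 (step 4): P = [1, 6, 7] / [2];  Q = [1, 2, 3] / [4]
  Insert 3 (step 5): P = [1, 3, 7] / [2, 6];  Q = [1, 2, 3] / [4, 5]
  Insert 4 (step 6): P = [1, 3, 4] / [2, 6, 7];  Q = [1, 2, 3] / [4, 5, 6]
  Insert 8 (step 7): P = [1, 3, 4, 8] / [2, 6, 7];  Q = [1, 2, 3, 7] / [4, 5, 6]
  Insert 5 (step 8): P = [1, 3, 4, 5] / [2, 6, 7, 8];  Q = [1, 2, 3, 7] / [4, 5, 6, 8]
Final shape: (4, 4).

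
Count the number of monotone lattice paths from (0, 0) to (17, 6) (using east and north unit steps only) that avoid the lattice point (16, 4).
Number of paths = 86412

Total paths from (0, 0) to (17, 6): C(23, 17) = 100947. Paths through (16, 4): (paths (0, 0) → (16, 4)) × (paths (16, 4) → (17, 6)) = C(20, 16) · C(3, 1) = 4845 · 3 = 14535. Avoidance count = 100947 − 14535 = 86412.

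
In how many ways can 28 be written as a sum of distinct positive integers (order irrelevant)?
q(28) = 222

A partition into distinct parts is a strictly decreasing sequence summing to n. The recurrence d(n, m) = d(n, m−1) + d(n−m, m−1) (use part m at most once) with q(n) = d(n, n) gives q(28) = 222. (Euler's theorem: # distinct-part partitions = # odd-part partitions.)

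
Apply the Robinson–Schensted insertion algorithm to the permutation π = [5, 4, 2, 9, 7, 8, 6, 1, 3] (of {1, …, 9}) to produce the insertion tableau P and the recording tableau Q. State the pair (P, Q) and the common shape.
P = [1, 3, 8] / [2, 6] / [4, 7] / [5, 9];  Q = [1, 4, 6] / [2, 5] / [3, 7] / [8, 9];  common shape = (3, 2, 2, 2)

Row-insert the values π_1, π_2, … into P one at a time, bumping the leftmost entry strictly greater than the inserted value down to the next row. The recording tableau Q records, in position (i, j), the step at which that cell was added to P.
  Insert 5 (step 1): P = [5];  Q = [1]
  Insert 4 (step 2): P = [4] / [5];  Q = [1] / [2]
  Insert 2 (step 3): P = [2] / [4] / [5];  Q = [1] / [2] / [3]
  Insert 9 (step 4): P = [2, 9] / [4] / [5];  Q = [1, 4] / [2] / [3]
  Insert 7 (step 5): P = [2, 7] / [4, 9] / [5];  Q = [1, 4] / [2, 5] / [3]
  Insert 8 (step 6): P = [2, 7, 8] / [4, 9] / [5];  Q = [1, 4, 6] / [2, 5] / [3]
  Insert 6 (step 7): P = [2, 6, 8] / [4, 7] / [5, 9];  Q = [1, 4, 6] / [2, 5] / [3, 7]
  Insert 1 (step 8): P = [1, 6, 8] / [2, 7] / [4, 9] / [5];  Q = [1, 4, 6] / [2, 5] / [3, 7] / [8]
  Insert 3 (step 9): P = [1, 3, 8] / [2, 6] / [4, 7] / [5, 9];  Q = [1, 4, 6] / [2, 5] / [3, 7] / [8, 9]
Final shape: (3, 2, 2, 2).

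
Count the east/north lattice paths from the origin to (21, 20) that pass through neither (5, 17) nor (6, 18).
Number of paths = 269092277366

Inclusion–exclusion. Total paths: C(41, 21) = 269128937220. Through P₁: C(22, 5)·C(19, 16) = 25517646. Through P₂: C(24, 6)·C(17, 15) = 18305056. Since P₁ is strictly southwest of P₂, a monotone path through both must visit P₁ then P₂; paths through both = C(22, 5)·C(2, 1)·C(17, 15) = 7162848. Avoid both = 269128937220 − 25517646 − 18305056 + 7162848 = 269092277366.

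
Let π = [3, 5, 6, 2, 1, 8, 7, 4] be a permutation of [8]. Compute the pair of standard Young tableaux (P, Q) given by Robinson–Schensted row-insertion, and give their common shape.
P = [1, 4, 6, 7] / [2, 5] / [3, 8];  Q = [1, 2, 3, 6] / [4, 7] / [5, 8];  common shape = (4, 2, 2)

Row-insert the values π_1, π_2, … into P one at a time, bumping the leftmost entry strictly greater than the inserted value down to the next row. The recording tableau Q records, in position (i, j), the step at which that cell was added to P.
  Insert 3 (step 1): P = [3];  Q = [1]
  Insert 5 (step 2): P = [3, 5];  Q = [1, 2]
  Insert 6 (step 3): P = [3, 5, 6];  Q = [1, 2, 3]
  Insert 2 (step 4): P = [2, 5, 6] / [3];  Q = [1, 2, 3] / [4]
  Insert 1 (step 5): P = [1, 5, 6] / [2] / [3];  Q = [1, 2, 3] / [4] / [5]
  Insert 8 (step 6): P = [1, 5, 6, 8] / [2] / [3];  Q = [1, 2, 3, 6] / [4] / [5]
  Insert 7 (step 7): P = [1, 5, 6, 7] / [2, 8] / [3];  Q = [1, 2, 3, 6] / [4, 7] / [5]
  Insert 4 (step 8): P = [1, 4, 6, 7] / [2, 5] / [3, 8];  Q = [1, 2, 3, 6] / [4, 7] / [5, 8]
Final shape: (4, 2, 2).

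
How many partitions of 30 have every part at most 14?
p(30, parts ≤ 14) = 4920

Use the recurrence p(n, m) = p(n, m−1) + p(n−m, m): either the largest part is < m (count p(n, m−1)) or the largest part is exactly m (remove one copy of m, count p(n−m, m)). With p(0, ·) = 1 this gives p(30, parts ≤ 14) = 4920. (By conjugating Young diagrams, this also counts partitions of 30 into at most 14 parts.)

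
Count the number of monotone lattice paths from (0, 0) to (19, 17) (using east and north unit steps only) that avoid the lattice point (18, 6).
Number of paths = 8595881448

Total paths from (0, 0) to (19, 17): C(36, 19) = 8597496600. Paths through (18, 6): (paths (0, 0) → (18, 6)) × (paths (18, 6) → (19, 17)) = C(24, 18) · C(12, 1) = 134596 · 12 = 1615152. Avoidance count = 8597496600 − 1615152 = 8595881448.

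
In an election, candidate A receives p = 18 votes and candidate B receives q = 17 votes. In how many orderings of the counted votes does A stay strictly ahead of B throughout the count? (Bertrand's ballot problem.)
Strict-lead orderings = 129644790

Total orderings of the 35 votes with 18 for A: C(35, 18) = 4537567650. By the Bertrand ballot formula (Cycle Lemma / reflection principle), the number of orderings in which A is strictly ahead of B throughout is (p − q)/(p + q) · C(p + q, p) = (18 − 17)/(18 + 17) · 4537567650 = 129644790.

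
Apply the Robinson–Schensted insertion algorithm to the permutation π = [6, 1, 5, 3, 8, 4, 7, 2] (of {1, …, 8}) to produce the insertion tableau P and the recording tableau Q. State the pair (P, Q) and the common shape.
P = [1, 2, 4, 7] / [3, 8] / [5] / [6];  Q = [1, 3, 5, 7] / [2, 6] / [4] / [8];  common shape = (4, 2, 1, 1)

Row-insert the values π_1, π_2, … into P one at a time, bumping the leftmost entry strictly greater than the inserted value down to the next row. The recording tableau Q records, in position (i, j), the step at which that cell was added to P.
  Insert 6 (step 1): P = [6];  Q = [1]
  Insert 1 (step 2): P = [1] / [6];  Q = [1] / [2]
  Insert 5 (step 3): P = [1, 5] / [6];  Q = [1, 3] / [2]
  Insert 3 (step 4): P = [1, 3] / [5] / [6];  Q = [1, 3] / [2] / [4]
  Insert 8 (step 5): P = [1, 3, 8] / [5] / [6];  Q = [1, 3, 5] / [2] / [4]
  Insert 4 (step 6): P = [1, 3, 4] / [5, 8] / [6];  Q = [1, 3, 5] / [2, 6] / [4]
  Insert 7 (step 7): P = [1, 3, 4, 7] / [5, 8] / [6];  Q = [1, 3, 5, 7] / [2, 6] / [4]
  Insert 2 (step 8): P = [1, 2, 4, 7] / [3, 8] / [5] / [6];  Q = [1, 3, 5, 7] / [2, 6] / [4] / [8]
Final shape: (4, 2, 1, 1).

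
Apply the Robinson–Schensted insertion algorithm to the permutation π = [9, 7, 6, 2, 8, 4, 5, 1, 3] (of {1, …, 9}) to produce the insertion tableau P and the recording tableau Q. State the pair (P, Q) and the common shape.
P = [1, 3, 5] / [2, 4] / [6, 8] / [7] / [9];  Q = [1, 5, 7] / [2, 6] / [3, 9] / [4] / [8];  common shape = (3, 2, 2, 1, 1)

Row-insert the values π_1, π_2, … into P one at a time, bumping the leftmost entry strictly greater than the inserted value down to the next row. The recording tableau Q records, in position (i, j), the step at which that cell was added to P.
  Insert 9 (step 1): P = [9];  Q = [1]
  Insert 7 (step 2): P = [7] / [9];  Q = [1] / [2]
  Insert 6 (step 3): P = [6] / [7] / [9];  Q = [1] / [2] / [3]
  Insert 2 (step 4): P = [2] / [6] / [7] / [9];  Q = [1] / [2] / [3] / [4]
  Insert 8 (step 5): P = [2, 8] / [6] / [7] / [9];  Q = [1, 5] / [2] / [3] / [4]
  Insert 4 (step 6): P = [2, 4] / [6, 8] / [7] / [9];  Q = [1, 5] / [2, 6] / [3] / [4]
  Insert 5 (step 7): P = [2, 4, 5] / [6, 8] / [7] / [9];  Q = [1, 5, 7] / [2, 6] / [3] / [4]
  Insert 1 (step 8): P = [1, 4, 5] / [2, 8] / [6] / [7] / [9];  Q = [1, 5, 7] / [2, 6] / [3] / [4] / [8]
  Insert 3 (step 9): P = [1, 3, 5] / [2, 4] / [6, 8] / [7] / [9];  Q = [1, 5, 7] / [2, 6] / [3, 9] / [4] / [8]
Final shape: (3, 2, 2, 1, 1).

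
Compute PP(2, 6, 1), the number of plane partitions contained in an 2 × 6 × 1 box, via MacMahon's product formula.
PP(2, 6, 1) = 28

Evaluate the triple product over i = 1..2, j = 1..6, k = 1..1. The factors are (2/1) · (3/2) · (4/3) · (5/4) · (6/5) · (7/6) · (3/2) · (4/3) · … (12 factors total). The numerators and denominators telescope so the product is an integer; carrying out the multiplication exactly gives PP(2, 6, 1) = 28.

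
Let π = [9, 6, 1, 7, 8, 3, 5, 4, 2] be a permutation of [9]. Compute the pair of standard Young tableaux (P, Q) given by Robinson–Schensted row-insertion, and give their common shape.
P = [1, 2, 4] / [3, 7, 8] / [5] / [6] / [9];  Q = [1, 4, 5] / [2, 6, 7] / [3] / [8] / [9];  common shape = (3, 3, 1, 1, 1)

Row-insert the values π_1, π_2, … into P one at a time, bumping the leftmost entry strictly greater than the inserted value down to the next row. The recording tableau Q records, in position (i, j), the step at which that cell was added to P.
  Insert 9 (step 1): P = [9];  Q = [1]
  Insert 6 (step 2): P = [6] / [9];  Q = [1] / [2]
  Insert 1 (step 3): P = [1] / [6] / [9];  Q = [1] / [2] / [3]
  Insert 7 (step 4): P = [1, 7] / [6] / [9];  Q = [1, 4] / [2] / [3]
  Insert 8 (step 5): P = [1, 7, 8] / [6] / [9];  Q = [1, 4, 5] / [2] / [3]
  Insert 3 (step 6): P = [1, 3, 8] / [6, 7] / [9];  Q = [1, 4, 5] / [2, 6] / [3]
  Insert 5 (step 7): P = [1, 3, 5] / [6, 7, 8] / [9];  Q = [1, 4, 5] / [2, 6, 7] / [3]
  Insert 4 (step 8): P = [1, 3, 4] / [5, 7, 8] / [6] / [9];  Q = [1, 4, 5] / [2, 6, 7] / [3] / [8]
  Insert 2 (step 9): P = [1, 2, 4] / [3, 7, 8] / [5] / [6] / [9];  Q = [1, 4, 5] / [2, 6, 7] / [3] / [8] / [9]
Final shape: (3, 3, 1, 1, 1).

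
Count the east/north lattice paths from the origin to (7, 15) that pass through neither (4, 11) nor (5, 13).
Number of paths = 95931

Inclusion–exclusion. Total paths: C(22, 7) = 170544. Through P₁: C(15, 4)·C(7, 3) = 47775. Through P₂: C(18, 5)·C(4, 2) = 51408. Since P₁ is strictly southwest of P₂, a monotone path through both must visit P₁ then P₂; paths through both = C(15, 4)·C(3, 1)·C(4, 2) = 24570. Avoid both = 170544 − 47775 − 51408 + 24570 = 95931.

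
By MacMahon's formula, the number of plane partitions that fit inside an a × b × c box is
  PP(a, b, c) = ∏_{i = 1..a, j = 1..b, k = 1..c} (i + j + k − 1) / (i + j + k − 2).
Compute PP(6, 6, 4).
PP(6, 6, 4) = 1447482465

Evaluate the triple product over i = 1..6, j = 1..6, k = 1..4. The factors are (2/1) · (3/2) · (4/3) · (5/4) · (3/2) · (4/3) · (5/4) · (6/5) · … (144 factors total). The numerators and denominators telescope so the product is an integer; carrying out the multiplication exactly gives PP(6, 6, 4) = 1447482465.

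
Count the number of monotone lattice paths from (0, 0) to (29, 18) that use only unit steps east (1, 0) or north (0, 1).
Number of paths = 4568648125690

A monotone lattice path from (0, 0) to (29, 18) consists of 29 east steps and 18 north steps in some order, so it is determined by which 29 of the 47 steps are east. The count is C(47, 29) = 4568648125690.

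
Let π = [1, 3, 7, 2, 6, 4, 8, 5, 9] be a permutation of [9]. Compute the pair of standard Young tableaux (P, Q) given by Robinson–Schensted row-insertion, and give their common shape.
P = [1, 2, 4, 5, 9] / [3, 6, 8] / [7];  Q = [1, 2, 3, 7, 9] / [4, 5, 8] / [6];  common shape = (5, 3, 1)

Row-insert the values π_1, π_2, … into P one at a time, bumping the leftmost entry strictly greater than the inserted value down to the next row. The recording tableau Q records, in position (i, j), the step at which that cell was added to P.
  Insert 1 (step 1): P = [1];  Q = [1]
  Insert 3 (step 2): P = [1, 3];  Q = [1, 2]
  Insert 7 (step 3): P = [1, 3, 7];  Q = [1, 2, 3]
  Insert 2 (step 4): P = [1, 2, 7] / [3];  Q = [1, 2, 3] / [4]
  Insert 6 (step 5): P = [1, 2, 6] / [3, 7];  Q = [1, 2, 3] / [4, 5]
  Insert 4 (step 6): P = [1, 2, 4] / [3, 6] / [7];  Q = [1, 2, 3] / [4, 5] / [6]
  Insert 8 (step 7): P = [1, 2, 4, 8] / [3, 6] / [7];  Q = [1, 2, 3, 7] / [4, 5] / [6]
  Insert 5 (step 8): P = [1, 2, 4, 5] / [3, 6, 8] / [7];  Q = [1, 2, 3, 7] / [4, 5, 8] / [6]
  Insert 9 (step 9): P = [1, 2, 4, 5, 9] / [3, 6, 8] / [7];  Q = [1, 2, 3, 7, 9] / [4, 5, 8] / [6]
Final shape: (5, 3, 1).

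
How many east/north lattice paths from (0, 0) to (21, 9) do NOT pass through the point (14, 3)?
Number of paths = 13140270

Total paths from (0, 0) to (21, 9): C(30, 21) = 14307150. Paths through (14, 3): (paths (0, 0) → (14, 3)) × (paths (14, 3) → (21, 9)) = C(17, 14) · C(13, 7) = 680 · 1716 = 1166880. Avoidance count = 14307150 − 1166880 = 13140270.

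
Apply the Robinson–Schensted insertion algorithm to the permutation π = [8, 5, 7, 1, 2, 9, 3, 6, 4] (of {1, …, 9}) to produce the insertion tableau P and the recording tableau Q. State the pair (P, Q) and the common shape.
P = [1, 2, 3, 4] / [5, 6, 9] / [7] / [8];  Q = [1, 3, 6, 8] / [2, 5, 7] / [4] / [9];  common shape = (4, 3, 1, 1)

Row-insert the values π_1, π_2, … into P one at a time, bumping the leftmost entry strictly greater than the inserted value down to the next row. The recording tableau Q records, in position (i, j), the step at which that cell was added to P.
  Insert 8 (step 1): P = [8];  Q = [1]
  Insert 5 (step 2): P = [5] / [8];  Q = [1] / [2]
  Insert 7 (step 3): P = [5, 7] / [8];  Q = [1, 3] / [2]
  Insert 1 (step 4): P = [1, 7] / [5] / [8];  Q = [1, 3] / [2] / [4]
  Insert 2 (step 5): P = [1, 2] / [5, 7] / [8];  Q = [1, 3] / [2, 5] / [4]
  Insert 9 (step 6): P = [1, 2, 9] / [5, 7] / [8];  Q = [1, 3, 6] / [2, 5] / [4]
  Insert 3 (step 7): P = [1, 2, 3] / [5, 7, 9] / [8];  Q = [1, 3, 6] / [2, 5, 7] / [4]
  Insert 6 (step 8): P = [1, 2, 3, 6] / [5, 7, 9] / [8];  Q = [1, 3, 6, 8] / [2, 5, 7] / [4]
  Insert 4 (step 9): P = [1, 2, 3, 4] / [5, 6, 9] / [7] / [8];  Q = [1, 3, 6, 8] / [2, 5, 7] / [4] / [9]
Final shape: (4, 3, 1, 1).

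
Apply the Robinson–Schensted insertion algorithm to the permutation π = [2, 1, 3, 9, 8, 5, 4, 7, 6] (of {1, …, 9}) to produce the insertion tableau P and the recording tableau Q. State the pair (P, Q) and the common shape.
P = [1, 3, 4, 6] / [2, 5, 7] / [8] / [9];  Q = [1, 3, 4, 8] / [2, 5, 9] / [6] / [7];  common shape = (4, 3, 1, 1)

Row-insert the values π_1, π_2, … into P one at a time, bumping the leftmost entry strictly greater than the inserted value down to the next row. The recording tableau Q records, in position (i, j), the step at which that cell was added to P.
  Insert 2 (step 1): P = [2];  Q = [1]
  Insert 1 (step 2): P = [1] / [2];  Q = [1] / [2]
  Insert 3 (step 3): P = [1, 3] / [2];  Q = [1, 3] / [2]
  Insert 9 (step 4): P = [1, 3, 9] / [2];  Q = [1, 3, 4] / [2]
  Insert 8 (step 5): P = [1, 3, 8] / [2, 9];  Q = [1, 3, 4] / [2, 5]
  Insert 5 (step 6): P = [1, 3, 5] / [2, 8] / [9];  Q = [1, 3, 4] / [2, 5] / [6]
  Insert 4 (step 7): P = [1, 3, 4] / [2, 5] / [8] / [9];  Q = [1, 3, 4] / [2, 5] / [6] / [7]
  Insert 7 (step 8): P = [1, 3, 4, 7] / [2, 5] / [8] / [9];  Q = [1, 3, 4, 8] / [2, 5] / [6] / [7]
  Insert 6 (step 9): P = [1, 3, 4, 6] / [2, 5, 7] / [8] / [9];  Q = [1, 3, 4, 8] / [2, 5, 9] / [6] / [7]
Final shape: (4, 3, 1, 1).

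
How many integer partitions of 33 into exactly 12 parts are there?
p(33, 12 parts) = 725

Partitions of n into exactly k parts are in bijection with partitions of n − k into at most k parts (subtract 1 from each part). So p(33, exactly 12) = p(21, parts ≤ 12). Computing via the recurrence p(m, j) = p(m, j−1) + p(m−j, j) gives 725.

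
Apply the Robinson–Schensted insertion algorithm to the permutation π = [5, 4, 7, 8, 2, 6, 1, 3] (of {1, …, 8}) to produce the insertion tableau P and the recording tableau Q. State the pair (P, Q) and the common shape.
P = [1, 3, 8] / [2, 6] / [4, 7] / [5];  Q = [1, 3, 4] / [2, 6] / [5, 8] / [7];  common shape = (3, 2, 2, 1)

Row-insert the values π_1, π_2, … into P one at a time, bumping the leftmost entry strictly greater than the inserted value down to the next row. The recording tableau Q records, in position (i, j), the step at which that cell was added to P.
  Insert 5 (step 1): P = [5];  Q = [1]
  Insert 4 (step 2): P = [4] / [5];  Q = [1] / [2]
  Insert 7 (step 3): P = [4, 7] / [5];  Q = [1, 3] / [2]
  Insert 8 (step 4): P = [4, 7, 8] / [5];  Q = [1, 3, 4] / [2]
  Insert 2 (step 5): P = [2, 7, 8] / [4] / [5];  Q = [1, 3, 4] / [2] / [5]
  Insert 6 (step 6): P = [2, 6, 8] / [4, 7] / [5];  Q = [1, 3, 4] / [2, 6] / [5]
  Insert 1 (step 7): P = [1, 6, 8] / [2, 7] / [4] / [5];  Q = [1, 3, 4] / [2, 6] / [5] / [7]
  Insert 3 (step 8): P = [1, 3, 8] / [2, 6] / [4, 7] / [5];  Q = [1, 3, 4] / [2, 6] / [5, 8] / [7]
Final shape: (3, 2, 2, 1).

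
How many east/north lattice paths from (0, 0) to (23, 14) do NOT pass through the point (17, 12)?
Number of paths = 4654000620

Total paths from (0, 0) to (23, 14): C(37, 23) = 6107086800. Paths through (17, 12): (paths (0, 0) → (17, 12)) × (paths (17, 12) → (23, 14)) = C(29, 17) · C(8, 6) = 51895935 · 28 = 1453086180. Avoidance count = 6107086800 − 1453086180 = 4654000620.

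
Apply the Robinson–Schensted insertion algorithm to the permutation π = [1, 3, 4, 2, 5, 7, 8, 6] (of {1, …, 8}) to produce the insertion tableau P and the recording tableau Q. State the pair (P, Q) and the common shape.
P = [1, 2, 4, 5, 6, 8] / [3, 7];  Q = [1, 2, 3, 5, 6, 7] / [4, 8];  common shape = (6, 2)

Row-insert the values π_1, π_2, … into P one at a time, bumping the leftmost entry strictly greater than the inserted value down to the next row. The recording tableau Q records, in position (i, j), the step at which that cell was added to P.
  Insert 1 (step 1): P = [1];  Q = [1]
  Insert 3 (step 2): P = [1, 3];  Q = [1, 2]
  Insert 4 (step 3): P = [1, 3, 4];  Q = [1, 2, 3]
  Insert 2 (step 4): P = [1, 2, 4] / [3];  Q = [1, 2, 3] / [4]
  Insert 5 (step 5): P = [1, 2, 4, 5] / [3];  Q = [1, 2, 3, 5] / [4]
  Insert 7 (step 6): P = [1, 2, 4, 5, 7] / [3];  Q = [1, 2, 3, 5, 6] / [4]
  Insert 8 (step 7): P = [1, 2, 4, 5, 7, 8] / [3];  Q = [1, 2, 3, 5, 6, 7] / [4]
  Insert 6 (step 8): P = [1, 2, 4, 5, 6, 8] / [3, 7];  Q = [1, 2, 3, 5, 6, 7] / [4, 8]
Final shape: (6, 2).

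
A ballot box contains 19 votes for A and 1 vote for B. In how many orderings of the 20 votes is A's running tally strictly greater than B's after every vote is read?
Strict-lead orderings = 18

Total orderings of the 20 votes with 19 for A: C(20, 19) = 20. By the Bertrand ballot formula (Cycle Lemma / reflection principle), the number of orderings in which A is strictly ahead of B throughout is (p − q)/(p + q) · C(p + q, p) = (19 − 1)/(19 + 1) · 20 = 18.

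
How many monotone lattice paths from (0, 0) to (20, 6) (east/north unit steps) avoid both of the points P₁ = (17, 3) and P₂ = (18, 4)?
Number of paths = 177220

Inclusion–exclusion. Total paths: C(26, 20) = 230230. Through P₁: C(20, 17)·C(6, 3) = 22800. Through P₂: C(22, 18)·C(4, 2) = 43890. Since P₁ is strictly southwest of P₂, a monotone path through both must visit P₁ then P₂; paths through both = C(20, 17)·C(2, 1)·C(4, 2) = 13680. Avoid both = 230230 − 22800 − 43890 + 13680 = 177220.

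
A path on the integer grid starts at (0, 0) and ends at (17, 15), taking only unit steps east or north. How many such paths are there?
Number of paths = 565722720

A monotone lattice path from (0, 0) to (17, 15) consists of 17 east steps and 15 north steps in some order, so it is determined by which 17 of the 32 steps are east. The count is C(32, 17) = 565722720.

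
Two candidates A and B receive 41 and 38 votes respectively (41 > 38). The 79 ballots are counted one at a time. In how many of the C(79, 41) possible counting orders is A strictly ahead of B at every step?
Strict-lead orderings = 1941701670546516308430

Total orderings of the 79 votes with 41 for A: C(79, 41) = 51131477324391596121990. By the Bertrand ballot formula (Cycle Lemma / reflection principle), the number of orderings in which A is strictly ahead of B throughout is (p − q)/(p + q) · C(p + q, p) = (41 − 38)/(41 + 38) · 51131477324391596121990 = 1941701670546516308430.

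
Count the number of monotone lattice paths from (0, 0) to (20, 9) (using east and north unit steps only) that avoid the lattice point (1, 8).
Number of paths = 10014825

Total paths from (0, 0) to (20, 9): C(29, 20) = 10015005. Paths through (1, 8): (paths (0, 0) → (1, 8)) × (paths (1, 8) → (20, 9)) = C(9, 1) · C(20, 19) = 9 · 20 = 180. Avoidance count = 10015005 − 180 = 10014825.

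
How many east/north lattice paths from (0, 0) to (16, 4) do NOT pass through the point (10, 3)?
Number of paths = 2843

Total paths from (0, 0) to (16, 4): C(20, 16) = 4845. Paths through (10, 3): (paths (0, 0) → (10, 3)) × (paths (10, 3) → (16, 4)) = C(13, 10) · C(7, 6) = 286 · 7 = 2002. Avoidance count = 4845 − 2002 = 2843.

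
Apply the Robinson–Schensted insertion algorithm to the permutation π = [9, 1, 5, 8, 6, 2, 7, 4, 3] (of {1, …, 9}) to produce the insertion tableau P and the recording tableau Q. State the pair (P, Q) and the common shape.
P = [1, 2, 3, 7] / [4, 6] / [5] / [8] / [9];  Q = [1, 3, 4, 7] / [2, 8] / [5] / [6] / [9];  common shape = (4, 2, 1, 1, 1)

Row-insert the values π_1, π_2, … into P one at a time, bumping the leftmost entry strictly greater than the inserted value down to the next row. The recording tableau Q records, in position (i, j), the step at which that cell was added to P.
  Insert 9 (step 1): P = [9];  Q = [1]
  Insert 1 (step 2): P = [1] / [9];  Q = [1] / [2]
  Insert 5 (step 3): P = [1, 5] / [9];  Q = [1, 3] / [2]
  Insert 8 (step 4): P = [1, 5, 8] / [9];  Q = [1, 3, 4] / [2]
  Insert 6 (step 5): P = [1, 5, 6] / [8] / [9];  Q = [1, 3, 4] / [2] / [5]
  Insert 2 (step 6): P = [1, 2, 6] / [5] / [8] / [9];  Q = [1, 3, 4] / [2] / [5] / [6]
  Insert 7 (step 7): P = [1, 2, 6, 7] / [5] / [8] / [9];  Q = [1, 3, 4, 7] / [2] / [5] / [6]
  Insert 4 (step 8): P = [1, 2, 4, 7] / [5, 6] / [8] / [9];  Q = [1, 3, 4, 7] / [2, 8] / [5] / [6]
  Insert 3 (step 9): P = [1, 2, 3, 7] / [4, 6] / [5] / [8] / [9];  Q = [1, 3, 4, 7] / [2, 8] / [5] / [6] / [9]
Final shape: (4, 2, 1, 1, 1).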